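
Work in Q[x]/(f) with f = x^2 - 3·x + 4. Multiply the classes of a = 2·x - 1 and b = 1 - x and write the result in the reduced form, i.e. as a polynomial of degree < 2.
First multiply in Q[x] without reducing: a · b = -2·x^2 + 3·x - 1. Now divide by f(x) = x^2 - 3·x + 4, eliminating the leading term at each step:
  leading term -2·x^2: subtract (-2)·f(x) = -2·x^2 + 6·x - 8, leaving 7 - 3·x
The degree is now < 2, so this is the remainder. Hence a · b ≡ 7 - 3·x in Q[x]/(f).

Final answer: a · b ≡ 7 - 3·x (mod f(x))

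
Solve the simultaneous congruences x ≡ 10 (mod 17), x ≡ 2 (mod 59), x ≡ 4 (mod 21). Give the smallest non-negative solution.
The moduli 17, 59, 21 are pairwise coprime, so by the CRT there is a unique solution mod 17·59·21 = 21063.
Solve by successive substitution. Start with x ≡ 10 (mod 17).
  Combine with x ≡ 2 (mod 59): write x = 10 + 17·t and require 10 + 17·t ≡ 2 (mod 59), i.e. 17·t ≡ 2 − 10 ≡ 51 (mod 59). Since 17^(−1) ≡ 7 (mod 59), t ≡ 7·51 ≡ 3 (mod 59). So x ≡ 10 + 17·3 = 61 (mod 1003).
  Combine with x ≡ 4 (mod 21): write x = 61 + 1003·t and require 61 + 1003·t ≡ 4 (mod 21), i.e. 1003·t ≡ 4 − 61 ≡ 6 (mod 21). Since 1003^(−1) ≡ 4 (mod 21) (1003 ≡ 16 (mod 21)), t ≡ 4·6 ≡ 3 (mod 21). So x ≡ 61 + 1003·3 = 3070 (mod 21063).
Unique solution in [0, 21063): x = 3070.

Final answer: x ≡ 3070 (mod 21063); the representative in [0, 21063) is 3070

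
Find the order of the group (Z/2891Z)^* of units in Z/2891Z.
|(Z/2891Z)^*| = 2436

(Z/2891Z)^* consists of the classes a with gcd(a, 2891) = 1, so its order is φ(2891). φ is multiplicative, with φ(p^e) = p^e − p^(e−1). Factorise 2891 = 7^2 · 59. Then
  φ(2891) = (7^2 − 7^1) · (59 − 1) = 42 · 58 = 2436.
Thus |(Z/2891Z)^*| = 2436.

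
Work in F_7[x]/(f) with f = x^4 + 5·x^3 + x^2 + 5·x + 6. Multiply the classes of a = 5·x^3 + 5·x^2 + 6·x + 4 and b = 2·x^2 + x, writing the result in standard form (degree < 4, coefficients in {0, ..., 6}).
a · b ≡ 6·x^2 (mod f(x))

Multiply as integer polynomials: a · b = 10·x^5 + 15·x^4 + 17·x^3 + 14·x^2 + 4·x. Reducing coefficients mod 7: a · b ≡ 3·x^5 + x^4 + 3·x^3 + 4·x. Now divide by f(x) = x^4 + 5·x^3 + x^2 + 5·x + 6 in F_7[x], eliminating the leading term at each step:
  leading term 3·x^5: subtract (3·x)·f(x) = 3·x^5 + x^4 + 3·x^3 + x^2 + 4·x, leaving 6·x^2 (coefficients mod 7)
The degree is now < 4, so this is the remainder. Hence a · b ≡ 6·x^2 in F_7[x]/(f).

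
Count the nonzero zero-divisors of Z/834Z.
Z/834Z has 557 nonzero zero-divisors

In Z/834Z each nonzero element is either a unit (gcd with 834 is 1) or a zero-divisor (gcd > 1). The number of units is φ(834): factorise 834 = 2 · 3 · 139, so φ(834) = (2 − 1) · (3 − 1) · (139 − 1) = 1 · 2 · 138 = 276. The nonzero elements number 834 − 1 = 833. Hence the nonzero zero-divisors number 833 − 276 = 557.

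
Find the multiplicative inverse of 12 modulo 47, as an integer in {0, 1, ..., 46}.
12^(−1) ≡ 4 (mod 47)

Apply the extended Euclidean algorithm to (47, 12), tracking rows (r, s, t) with s·47 + t·12 = r. Each division r_prev = q·r_cur + r_new produces the new row as (previous row) − q·(current row):
  row A: (47, 1, 0)   [1·47 + 0·12 = 47]
  row B: (12, 0, 1)   [0·47 + 1·12 = 12]
  47 = 3·12 + 11   → row C = row A − 3·row B = (11, 1, −3)   [check: 1·47 − 3·12 = 11]
  12 = 1·11 + 1   → row D = row B − 1·row C = (1, −1, 4)   [check: −1·47 + 4·12 = 1]
  11 = 11·1 + 0   → remainder 0, stop. gcd = 1 (last nonzero row D).
The gcd is 1, so 12 is invertible mod 47. The last nonzero row gives −1·47 + 4·12 = 1, so t = 4. So 12^(−1) ≡ 4 (mod 47). Verify: 12 · 4 = 48 ≡ 1 (mod 47). ✓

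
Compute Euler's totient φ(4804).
φ is multiplicative, with φ(p^e) = p^e − p^(e−1). Factorise 4804 = 2^2 · 1201. Then
  φ(4804) = (2^2 − 2^1) · (1201 − 1) = 2 · 1200 = 2400.

Final answer: φ(4804) = 2400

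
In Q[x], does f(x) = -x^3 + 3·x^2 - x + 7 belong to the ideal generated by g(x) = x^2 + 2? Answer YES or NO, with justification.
NO

In Q[x] the ideal (g) consists of all multiples of g, so f ∈ (g) iff g | f, i.e. iff the remainder of f on division by g is 0. Divide f by g (g is monic, so eliminate the leading term of the running remainder at each step):
  leading term -x^3: subtract (-x)·g(x) = -x^3 - 2·x, leaving 3·x^2 + x + 7
  leading term 3·x^2: subtract (3)·g(x) = 3·x^2 + 6, leaving x + 1
The remainder r(x) = x + 1 ≠ 0 (and deg r < deg g), so g ∤ f, i.e. f ∉ (g).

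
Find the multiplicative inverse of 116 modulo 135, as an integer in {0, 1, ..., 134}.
Apply the extended Euclidean algorithm to (135, 116), tracking rows (r, s, t) with s·135 + t·116 = r. Each division r_prev = q·r_cur + r_new produces the new row as (previous row) − q·(current row):
  row A: (135, 1, 0)   [1·135 + 0·116 = 135]
  row B: (116, 0, 1)   [0·135 + 1·116 = 116]
  135 = 1·116 + 19   → row C = row A − 1·row B = (19, 1, −1)   [check: 1·135 − 1·116 = 19]
  116 = 6·19 + 2   → row D = row B − 6·row C = (2, −6, 7)   [check: −6·135 + 7·116 = 2]
  19 = 9·2 + 1   → row E = row C − 9·row D = (1, 55, −64)   [check: 55·135 − 64·116 = 1]
  2 = 2·1 + 0   → remainder 0, stop. gcd = 1 (last nonzero row E).
The gcd is 1, so 116 is invertible mod 135. The last nonzero row gives 55·135 − 64·116 = 1, so t = −64. So 116^(−1) ≡ −64 ≡ 71 (mod 135). Verify: 116 · 71 = 8236 ≡ 1 (mod 135). ✓

Final answer: 116^(−1) ≡ 71 (mod 135)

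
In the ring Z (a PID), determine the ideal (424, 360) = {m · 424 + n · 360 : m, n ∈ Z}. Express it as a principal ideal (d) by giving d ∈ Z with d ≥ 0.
(424, 360) = (8); d = 8

In the PID Z, (a, b) is generated by gcd(a, b). Compute gcd(424, 360) with the extended Euclidean algorithm, tracking rows (r, s, t) with s·424 + t·360 = r:
  row A: (424, 1, 0)   [1·424 + 0·360 = 424]
  row B: (360, 0, 1)   [0·424 + 1·360 = 360]
  424 = 1·360 + 64   → row C = row A − 1·row B = (64, 1, −1)   [check: 1·424 − 1·360 = 64]
  360 = 5·64 + 40   → row D = row B − 5·row C = (40, −5, 6)   [check: −5·424 + 6·360 = 40]
  64 = 1·40 + 24   → row E = row C − 1·row D = (24, 6, −7)   [check: 6·424 − 7·360 = 24]
  40 = 1·24 + 16   → row F = row D − 1·row E = (16, −11, 13)   [check: −11·424 + 13·360 = 16]
  24 = 1·16 + 8   → row G = row E − 1·row F = (8, 17, −20)   [check: 17·424 − 20·360 = 8]
  16 = 2·8 + 0   → remainder 0, stop. gcd = 8 (last nonzero row G).
So gcd(424, 360) = 8, with Bézout identity 17·424 − 20·360 = 8. Containment (⊇): the Bézout identity exhibits 8 as an element of (424, 360), giving (8) ⊆ (424, 360). Containment (⊆): since 8 | 424 and 8 | 360 (424 = 8·53, 360 = 8·45), every Z-linear combination of 424 and 360 is divisible by 8, so (424, 360) ⊆ (8). Therefore (424, 360) = (8), d = 8.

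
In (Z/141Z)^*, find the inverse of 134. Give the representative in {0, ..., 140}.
134^(−1) ≡ 20 (mod 141)

Apply the extended Euclidean algorithm to (141, 134), tracking rows (r, s, t) with s·141 + t·134 = r. Each division r_prev = q·r_cur + r_new produces the new row as (previous row) − q·(current row):
  row A: (141, 1, 0)   [1·141 + 0·134 = 141]
  row B: (134, 0, 1)   [0·141 + 1·134 = 134]
  141 = 1·134 + 7   → row C = row A − 1·row B = (7, 1, −1)   [check: 1·141 − 1·134 = 7]
  134 = 19·7 + 1   → row D = row B − 19·row C = (1, −19, 20)   [check: −19·141 + 20·134 = 1]
  7 = 7·1 + 0   → remainder 0, stop. gcd = 1 (last nonzero row D).
The gcd is 1, so 134 is invertible mod 141. The last nonzero row gives −19·141 + 20·134 = 1, so t = 20. So 134^(−1) ≡ 20 (mod 141). Verify: 134 · 20 = 2680 ≡ 1 (mod 141). ✓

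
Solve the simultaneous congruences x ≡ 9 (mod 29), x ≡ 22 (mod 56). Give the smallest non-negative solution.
The moduli 29, 56 are pairwise coprime, so by the CRT there is a unique solution mod 29·56 = 1624.
Solve by successive substitution. Start with x ≡ 9 (mod 29).
  Combine with x ≡ 22 (mod 56): write x = 9 + 29·t and require 9 + 29·t ≡ 22 (mod 56), i.e. 29·t ≡ 22 − 9 ≡ 13 (mod 56). Since 29^(−1) ≡ 29 (mod 56), t ≡ 29·13 ≡ 41 (mod 56). So x ≡ 9 + 29·41 = 1198 (mod 1624).
Unique solution in [0, 1624): x = 1198.

Final answer: x ≡ 1198 (mod 1624); the representative in [0, 1624) is 1198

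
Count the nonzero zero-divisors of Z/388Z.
In Z/388Z each nonzero element is either a unit (gcd with 388 is 1) or a zero-divisor (gcd > 1). The number of units is φ(388): factorise 388 = 2^2 · 97, so φ(388) = (2^2 − 2^1) · (97 − 1) = 2 · 96 = 192. The nonzero elements number 388 − 1 = 387. Hence the nonzero zero-divisors number 387 − 192 = 195.

Final answer: Z/388Z has 195 nonzero zero-divisors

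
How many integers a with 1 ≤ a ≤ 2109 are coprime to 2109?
1296

The number of a ∈ {1, ..., 2109} with gcd(a, 2109) = 1 is by definition Euler's totient φ(2109). φ is multiplicative, with φ(p^e) = p^e − p^(e−1). Factorise 2109 = 3 · 19 · 37. Then
  φ(2109) = (3 − 1) · (19 − 1) · (37 − 1) = 2 · 18 · 36 = 1296.
So there are 1296 such integers.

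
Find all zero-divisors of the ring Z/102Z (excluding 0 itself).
nonzero zero-divisors of Z/102Z = {2, 3, 4, 6, 8, 9, 10, 12, 14, 15, 16, 17, 18, 20, 21, 22, 24, 26, 27, 28, 30, 32, 33, 34, 36, 38, 39, 40, 42, 44, 45, 46, 48, 50, 51, 52, 54, 56, 57, 58, 60, 62, 63, 64, 66, 68, 69, 70, 72, 74, 75, 76, 78, 80, 81, 82, 84, 85, 86, 87, 88, 90, 92, 93, 94, 96, 98, 99, 100}

An element a ∈ Z/102Z (with a ≠ 0) is a zero-divisor iff gcd(a, 102) > 1 (because a is a unit precisely when gcd(a, n) = 1, and in Z/nZ every nonzero, non-unit element is a zero-divisor). Scan a = 1, ..., 101 and keep those with gcd(a, 102) > 1:
  gcd(2, 102) = 2, gcd(3, 102) = 3, gcd(4, 102) = 2, gcd(6, 102) = 6, gcd(8, 102) = 2, gcd(9, 102) = 3, gcd(10, 102) = 2, gcd(12, 102) = 6, gcd(14, 102) = 2, gcd(15, 102) = 3, gcd(16, 102) = 2, gcd(17, 102) = 17, gcd(18, 102) = 6, gcd(20, 102) = 2, gcd(21, 102) = 3, gcd(22, 102) = 2, gcd(24, 102) = 6, gcd(26, 102) = 2, gcd(27, 102) = 3, gcd(28, 102) = 2, gcd(30, 102) = 6, gcd(32, 102) = 2, gcd(33, 102) = 3, gcd(34, 102) = 34, gcd(36, 102) = 6, gcd(38, 102) = 2, gcd(39, 102) = 3, gcd(40, 102) = 2, gcd(42, 102) = 6, gcd(44, 102) = 2, gcd(45, 102) = 3, gcd(46, 102) = 2, gcd(48, 102) = 6, gcd(50, 102) = 2, gcd(51, 102) = 51, gcd(52, 102) = 2, gcd(54, 102) = 6, gcd(56, 102) = 2, gcd(57, 102) = 3, gcd(58, 102) = 2, gcd(60, 102) = 6, gcd(62, 102) = 2, gcd(63, 102) = 3, gcd(64, 102) = 2, gcd(66, 102) = 6, gcd(68, 102) = 34, gcd(69, 102) = 3, gcd(70, 102) = 2, gcd(72, 102) = 6, gcd(74, 102) = 2, gcd(75, 102) = 3, gcd(76, 102) = 2, gcd(78, 102) = 6, gcd(80, 102) = 2, gcd(81, 102) = 3, gcd(82, 102) = 2, gcd(84, 102) = 6, gcd(85, 102) = 17, gcd(86, 102) = 2, gcd(87, 102) = 3, gcd(88, 102) = 2, gcd(90, 102) = 6, gcd(92, 102) = 2, gcd(93, 102) = 3, gcd(94, 102) = 2, gcd(96, 102) = 6, gcd(98, 102) = 2, gcd(99, 102) = 3, gcd(100, 102) = 2.
All other a ∈ {1, ..., 101} have gcd(a, 102) = 1 and are units. So the nonzero zero-divisors are exactly the 69 values of a appearing in this scan.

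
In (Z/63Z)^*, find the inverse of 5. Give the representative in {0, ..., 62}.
5^(−1) ≡ 38 (mod 63)

Apply the extended Euclidean algorithm to (63, 5), tracking rows (r, s, t) with s·63 + t·5 = r. Each division r_prev = q·r_cur + r_new produces the new row as (previous row) − q·(current row):
  row A: (63, 1, 0)   [1·63 + 0·5 = 63]
  row B: (5, 0, 1)   [0·63 + 1·5 = 5]
  63 = 12·5 + 3   → row C = row A − 12·row B = (3, 1, −12)   [check: 1·63 − 12·5 = 3]
  5 = 1·3 + 2   → row D = row B − 1·row C = (2, −1, 13)   [check: −1·63 + 13·5 = 2]
  3 = 1·2 + 1   → row E = row C − 1·row D = (1, 2, −25)   [check: 2·63 − 25·5 = 1]
  2 = 2·1 + 0   → remainder 0, stop. gcd = 1 (last nonzero row E).
The gcd is 1, so 5 is invertible mod 63. The last nonzero row gives 2·63 − 25·5 = 1, so t = −25. So 5^(−1) ≡ −25 ≡ 38 (mod 63). Verify: 5 · 38 = 190 ≡ 1 (mod 63). ✓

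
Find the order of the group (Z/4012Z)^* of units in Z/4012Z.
|(Z/4012Z)^*| = 1856

(Z/4012Z)^* consists of the classes a with gcd(a, 4012) = 1, so its order is φ(4012). φ is multiplicative, with φ(p^e) = p^e − p^(e−1). Factorise 4012 = 2^2 · 17 · 59. Then
  φ(4012) = (2^2 − 2^1) · (17 − 1) · (59 − 1) = 2 · 16 · 58 = 1856.
Thus |(Z/4012Z)^*| = 1856.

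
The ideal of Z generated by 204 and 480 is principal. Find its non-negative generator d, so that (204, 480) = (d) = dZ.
In the PID Z, (a, b) is generated by gcd(a, b). Compute gcd(480, 204) with the extended Euclidean algorithm, tracking rows (r, s, t) with s·480 + t·204 = r:
  row A: (480, 1, 0)   [1·480 + 0·204 = 480]
  row B: (204, 0, 1)   [0·480 + 1·204 = 204]
  480 = 2·204 + 72   → row C = row A − 2·row B = (72, 1, −2)   [check: 1·480 − 2·204 = 72]
  204 = 2·72 + 60   → row D = row B − 2·row C = (60, −2, 5)   [check: −2·480 + 5·204 = 60]
  72 = 1·60 + 12   → row E = row C − 1·row D = (12, 3, −7)   [check: 3·480 − 7·204 = 12]
  60 = 5·12 + 0   → remainder 0, stop. gcd = 12 (last nonzero row E).
So gcd(204, 480) = 12, with Bézout identity 3·480 − 7·204 = 12. Containment (⊇): the Bézout identity exhibits 12 as an element of (204, 480), giving (12) ⊆ (204, 480). Containment (⊆): since 12 | 204 and 12 | 480 (204 = 12·17, 480 = 12·40), every Z-linear combination of 204 and 480 is divisible by 12, so (204, 480) ⊆ (12). Therefore (204, 480) = (12), d = 12.

Final answer: (204, 480) = (12); d = 12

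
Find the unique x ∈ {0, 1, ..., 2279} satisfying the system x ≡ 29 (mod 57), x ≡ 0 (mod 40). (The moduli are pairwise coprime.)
The moduli 57, 40 are pairwise coprime, so by the CRT there is a unique solution mod 57·40 = 2280.
Solve by successive substitution. Start with x ≡ 29 (mod 57).
  Combine with x ≡ 0 (mod 40): write x = 29 + 57·t and require 29 + 57·t ≡ 0 (mod 40), i.e. 57·t ≡ 0 − 29 ≡ 11 (mod 40). Since 57^(−1) ≡ 33 (mod 40) (57 ≡ 17 (mod 40)), t ≡ 33·11 ≡ 3 (mod 40). So x ≡ 29 + 57·3 = 200 (mod 2280).
Unique solution in [0, 2280): x = 200.

Final answer: x ≡ 200 (mod 2280); the representative in [0, 2280) is 200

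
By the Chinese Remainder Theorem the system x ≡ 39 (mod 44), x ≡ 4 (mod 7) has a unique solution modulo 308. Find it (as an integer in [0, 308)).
x ≡ 39 (mod 308); the representative in [0, 308) is 39

The moduli 44, 7 are pairwise coprime, so by the CRT there is a unique solution mod 44·7 = 308.
Solve by successive substitution. Start with x ≡ 39 (mod 44).
  Combine with x ≡ 4 (mod 7): write x = 39 + 44·t and require 39 + 44·t ≡ 4 (mod 7), i.e. 44·t ≡ 4 − 39 ≡ 0 (mod 7). Since 44^(−1) ≡ 4 (mod 7) (44 ≡ 2 (mod 7)), t ≡ 4·0 ≡ 0 (mod 7). So x ≡ 39 + 44·0 = 39 (mod 308).
Unique solution in [0, 308): x = 39.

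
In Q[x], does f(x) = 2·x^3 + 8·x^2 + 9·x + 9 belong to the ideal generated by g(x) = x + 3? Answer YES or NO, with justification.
YES

In Q[x] the ideal (g) consists of all multiples of g, so f ∈ (g) iff g | f, i.e. iff the remainder of f on division by g is 0. Divide f by g (g is monic, so eliminate the leading term of the running remainder at each step):
  leading term 2·x^3: subtract (2·x^2)·g(x) = 2·x^3 + 6·x^2, leaving 2·x^2 + 9·x + 9
  leading term 2·x^2: subtract (2·x)·g(x) = 2·x^2 + 6·x, leaving 3·x + 9
  leading term 3·x: subtract (3)·g(x) = 3·x + 9, leaving 0
The remainder is 0, so f(x) = g(x) · h(x) with h(x) = 2·x^2 + 2·x + 3. Hence g | f, i.e. f ∈ (g).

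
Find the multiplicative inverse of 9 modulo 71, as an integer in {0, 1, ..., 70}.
9^(−1) ≡ 8 (mod 71)

Apply the extended Euclidean algorithm to (71, 9), tracking rows (r, s, t) with s·71 + t·9 = r. Each division r_prev = q·r_cur + r_new produces the new row as (previous row) − q·(current row):
  row A: (71, 1, 0)   [1·71 + 0·9 = 71]
  row B: (9, 0, 1)   [0·71 + 1·9 = 9]
  71 = 7·9 + 8   → row C = row A − 7·row B = (8, 1, −7)   [check: 1·71 − 7·9 = 8]
  9 = 1·8 + 1   → row D = row B − 1·row C = (1, −1, 8)   [check: −1·71 + 8·9 = 1]
  8 = 8·1 + 0   → remainder 0, stop. gcd = 1 (last nonzero row D).
The gcd is 1, so 9 is invertible mod 71. The last nonzero row gives −1·71 + 8·9 = 1, so t = 8. So 9^(−1) ≡ 8 (mod 71). Verify: 9 · 8 = 72 ≡ 1 (mod 71). ✓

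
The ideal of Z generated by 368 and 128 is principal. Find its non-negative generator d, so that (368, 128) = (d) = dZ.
In the PID Z, (a, b) is generated by gcd(a, b). Compute gcd(368, 128) with the extended Euclidean algorithm, tracking rows (r, s, t) with s·368 + t·128 = r:
  row A: (368, 1, 0)   [1·368 + 0·128 = 368]
  row B: (128, 0, 1)   [0·368 + 1·128 = 128]
  368 = 2·128 + 112   → row C = row A − 2·row B = (112, 1, −2)   [check: 1·368 − 2·128 = 112]
  128 = 1·112 + 16   → row D = row B − 1·row C = (16, −1, 3)   [check: −1·368 + 3·128 = 16]
  112 = 7·16 + 0   → remainder 0, stop. gcd = 16 (last nonzero row D).
So gcd(368, 128) = 16, with Bézout identity −1·368 + 3·128 = 16. Containment (⊇): the Bézout identity exhibits 16 as an element of (368, 128), giving (16) ⊆ (368, 128). Containment (⊆): since 16 | 368 and 16 | 128 (368 = 16·23, 128 = 16·8), every Z-linear combination of 368 and 128 is divisible by 16, so (368, 128) ⊆ (16). Therefore (368, 128) = (16), d = 16.

Final answer: (368, 128) = (16); d = 16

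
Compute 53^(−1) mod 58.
53^(−1) ≡ 23 (mod 58)

Apply the extended Euclidean algorithm to (58, 53), tracking rows (r, s, t) with s·58 + t·53 = r. Each division r_prev = q·r_cur + r_new produces the new row as (previous row) − q·(current row):
  row A: (58, 1, 0)   [1·58 + 0·53 = 58]
  row B: (53, 0, 1)   [0·58 + 1·53 = 53]
  58 = 1·53 + 5   → row C = row A − 1·row B = (5, 1, −1)   [check: 1·58 − 1·53 = 5]
  53 = 10·5 + 3   → row D = row B − 10·row C = (3, −10, 11)   [check: −10·58 + 11·53 = 3]
  5 = 1·3 + 2   → row E = row C − 1·row D = (2, 11, −12)   [check: 11·58 − 12·53 = 2]
  3 = 1·2 + 1   → row F = row D − 1·row E = (1, −21, 23)   [check: −21·58 + 23·53 = 1]
  2 = 2·1 + 0   → remainder 0, stop. gcd = 1 (last nonzero row F).
The gcd is 1, so 53 is invertible mod 58. The last nonzero row gives −21·58 + 23·53 = 1, so t = 23. So 53^(−1) ≡ 23 (mod 58). Verify: 53 · 23 = 1219 ≡ 1 (mod 58). ✓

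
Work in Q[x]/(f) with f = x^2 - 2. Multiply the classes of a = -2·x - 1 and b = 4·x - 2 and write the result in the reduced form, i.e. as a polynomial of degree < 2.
First multiply in Q[x] without reducing: a · b = 2 - 8·x^2. Now divide by f(x) = x^2 - 2, eliminating the leading term at each step:
  leading term -8·x^2: subtract (-8)·f(x) = 16 - 8·x^2, leaving -14
The degree is now < 2, so this is the remainder. Hence a · b ≡ -14 in Q[x]/(f).

Final answer: a · b ≡ -14 (mod f(x))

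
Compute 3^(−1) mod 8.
Apply the extended Euclidean algorithm to (8, 3), tracking rows (r, s, t) with s·8 + t·3 = r. Each division r_prev = q·r_cur + r_new produces the new row as (previous row) − q·(current row):
  row A: (8, 1, 0)   [1·8 + 0·3 = 8]
  row B: (3, 0, 1)   [0·8 + 1·3 = 3]
  8 = 2·3 + 2   → row C = row A − 2·row B = (2, 1, −2)   [check: 1·8 − 2·3 = 2]
  3 = 1·2 + 1   → row D = row B − 1·row C = (1, −1, 3)   [check: −1·8 + 3·3 = 1]
  2 = 2·1 + 0   → remainder 0, stop. gcd = 1 (last nonzero row D).
The gcd is 1, so 3 is invertible mod 8. The last nonzero row gives −1·8 + 3·3 = 1, so t = 3. So 3^(−1) ≡ 3 (mod 8). Verify: 3 · 3 = 9 ≡ 1 (mod 8). ✓

Final answer: 3^(−1) ≡ 3 (mod 8)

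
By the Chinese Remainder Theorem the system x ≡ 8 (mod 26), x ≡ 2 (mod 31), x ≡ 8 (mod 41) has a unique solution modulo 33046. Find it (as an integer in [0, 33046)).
x ≡ 15998 (mod 33046); the representative in [0, 33046) is 15998

The moduli 26, 31, 41 are pairwise coprime, so by the CRT there is a unique solution mod 26·31·41 = 33046.
Solve by successive substitution. Start with x ≡ 8 (mod 26).
  Combine with x ≡ 2 (mod 31): write x = 8 + 26·t and require 8 + 26·t ≡ 2 (mod 31), i.e. 26·t ≡ 2 − 8 ≡ 25 (mod 31). Since 26^(−1) ≡ 6 (mod 31), t ≡ 6·25 ≡ 26 (mod 31). So x ≡ 8 + 26·26 = 684 (mod 806).
  Combine with x ≡ 8 (mod 41): write x = 684 + 806·t and require 684 + 806·t ≡ 8 (mod 41), i.e. 806·t ≡ 8 − 684 ≡ 21 (mod 41). Since 806^(−1) ≡ 38 (mod 41) (806 ≡ 27 (mod 41)), t ≡ 38·21 ≡ 19 (mod 41). So x ≡ 684 + 806·19 = 15998 (mod 33046).
Unique solution in [0, 33046): x = 15998.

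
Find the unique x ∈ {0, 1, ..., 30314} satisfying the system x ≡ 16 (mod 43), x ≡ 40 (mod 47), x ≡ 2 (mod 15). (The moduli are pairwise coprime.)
x ≡ 28052 (mod 30315); the representative in [0, 30315) is 28052

The moduli 43, 47, 15 are pairwise coprime, so by the CRT there is a unique solution mod 43·47·15 = 30315.
Solve by successive substitution. Start with x ≡ 16 (mod 43).
  Combine with x ≡ 40 (mod 47): write x = 16 + 43·t and require 16 + 43·t ≡ 40 (mod 47), i.e. 43·t ≡ 40 − 16 ≡ 24 (mod 47). Since 43^(−1) ≡ 35 (mod 47), t ≡ 35·24 ≡ 41 (mod 47). So x ≡ 16 + 43·41 = 1779 (mod 2021).
  Combine with x ≡ 2 (mod 15): write x = 1779 + 2021·t and require 1779 + 2021·t ≡ 2 (mod 15), i.e. 2021·t ≡ 2 − 1779 ≡ 8 (mod 15). Since 2021^(−1) ≡ 11 (mod 15) (2021 ≡ 11 (mod 15)), t ≡ 11·8 ≡ 13 (mod 15). So x ≡ 1779 + 2021·13 = 28052 (mod 30315).
Unique solution in [0, 30315): x = 28052.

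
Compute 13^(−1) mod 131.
13^(−1) ≡ 121 (mod 131)

Apply the extended Euclidean algorithm to (131, 13), tracking rows (r, s, t) with s·131 + t·13 = r. Each division r_prev = q·r_cur + r_new produces the new row as (previous row) − q·(current row):
  row A: (131, 1, 0)   [1·131 + 0·13 = 131]
  row B: (13, 0, 1)   [0·131 + 1·13 = 13]
  131 = 10·13 + 1   → row C = row A − 10·row B = (1, 1, −10)   [check: 1·131 − 10·13 = 1]
  13 = 13·1 + 0   → remainder 0, stop. gcd = 1 (last nonzero row C).
The gcd is 1, so 13 is invertible mod 131. The last nonzero row gives 1·131 − 10·13 = 1, so t = −10. So 13^(−1) ≡ −10 ≡ 121 (mod 131). Verify: 13 · 121 = 1573 ≡ 1 (mod 131). ✓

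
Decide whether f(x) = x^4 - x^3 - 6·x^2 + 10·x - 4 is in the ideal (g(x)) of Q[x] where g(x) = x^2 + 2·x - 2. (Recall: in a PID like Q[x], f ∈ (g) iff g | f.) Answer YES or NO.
In Q[x] the ideal (g) consists of all multiples of g, so f ∈ (g) iff g | f, i.e. iff the remainder of f on division by g is 0. Divide f by g (g is monic, so eliminate the leading term of the running remainder at each step):
  leading term x^4: subtract (x^2)·g(x) = x^4 + 2·x^3 - 2·x^2, leaving -3·x^3 - 4·x^2 + 10·x - 4
  leading term -3·x^3: subtract (-3·x)·g(x) = -3·x^3 - 6·x^2 + 6·x, leaving 2·x^2 + 4·x - 4
  leading term 2·x^2: subtract (2)·g(x) = 2·x^2 + 4·x - 4, leaving 0
The remainder is 0, so f(x) = g(x) · h(x) with h(x) = x^2 - 3·x + 2. Hence g | f, i.e. f ∈ (g).

Final answer: YES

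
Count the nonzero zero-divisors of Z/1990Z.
Z/1990Z has 1197 nonzero zero-divisors

In Z/1990Z each nonzero element is either a unit (gcd with 1990 is 1) or a zero-divisor (gcd > 1). The number of units is φ(1990): factorise 1990 = 2 · 5 · 199, so φ(1990) = (2 − 1) · (5 − 1) · (199 − 1) = 1 · 4 · 198 = 792. The nonzero elements number 1990 − 1 = 1989. Hence the nonzero zero-divisors number 1989 − 792 = 1197.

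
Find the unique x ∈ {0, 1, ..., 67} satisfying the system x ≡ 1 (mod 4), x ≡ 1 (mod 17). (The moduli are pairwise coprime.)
x ≡ 1 (mod 68); the representative in [0, 68) is 1

The moduli 4, 17 are pairwise coprime, so by the CRT there is a unique solution mod 4·17 = 68.
Solve by successive substitution. Start with x ≡ 1 (mod 4).
  Combine with x ≡ 1 (mod 17): write x = 1 + 4·t and require 1 + 4·t ≡ 1 (mod 17), i.e. 4·t ≡ 1 − 1 ≡ 0 (mod 17). Since 4^(−1) ≡ 13 (mod 17), t ≡ 13·0 ≡ 0 (mod 17). So x ≡ 1 + 4·0 = 1 (mod 68).
Unique solution in [0, 68): x = 1.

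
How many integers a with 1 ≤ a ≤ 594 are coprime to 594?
The number of a ∈ {1, ..., 594} with gcd(a, 594) = 1 is by definition Euler's totient φ(594). φ is multiplicative, with φ(p^e) = p^e − p^(e−1). Factorise 594 = 2 · 3^3 · 11. Then
  φ(594) = (2 − 1) · (3^3 − 3^2) · (11 − 1) = 1 · 18 · 10 = 180.
So there are 180 such integers.

Final answer: 180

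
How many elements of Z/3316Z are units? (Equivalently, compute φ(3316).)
Z/3316Z has φ(3316) = 1656 units

An element a ∈ Z/3316Z is a unit iff gcd(a, 3316) = 1, so the number of units is φ(3316). φ is multiplicative, with φ(p^e) = p^e − p^(e−1). Factorise 3316 = 2^2 · 829. Then
  φ(3316) = (2^2 − 2^1) · (829 − 1) = 2 · 828 = 1656.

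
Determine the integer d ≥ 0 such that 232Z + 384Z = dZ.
In the PID Z, (a, b) is generated by gcd(a, b). Compute gcd(384, 232) with the extended Euclidean algorithm, tracking rows (r, s, t) with s·384 + t·232 = r:
  row A: (384, 1, 0)   [1·384 + 0·232 = 384]
  row B: (232, 0, 1)   [0·384 + 1·232 = 232]
  384 = 1·232 + 152   → row C = row A − 1·row B = (152, 1, −1)   [check: 1·384 − 1·232 = 152]
  232 = 1·152 + 80   → row D = row B − 1·row C = (80, −1, 2)   [check: −1·384 + 2·232 = 80]
  152 = 1·80 + 72   → row E = row C − 1·row D = (72, 2, −3)   [check: 2·384 − 3·232 = 72]
  80 = 1·72 + 8   → row F = row D − 1·row E = (8, −3, 5)   [check: −3·384 + 5·232 = 8]
  72 = 9·8 + 0   → remainder 0, stop. gcd = 8 (last nonzero row F).
So gcd(232, 384) = 8, with Bézout identity −3·384 + 5·232 = 8. Containment (⊇): the Bézout identity exhibits 8 as an element of (232, 384), giving (8) ⊆ (232, 384). Containment (⊆): since 8 | 232 and 8 | 384 (232 = 8·29, 384 = 8·48), every Z-linear combination of 232 and 384 is divisible by 8, so (232, 384) ⊆ (8). Therefore (232, 384) = (8), d = 8.

Final answer: (232, 384) = (8); d = 8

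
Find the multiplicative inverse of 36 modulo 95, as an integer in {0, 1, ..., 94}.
Apply the extended Euclidean algorithm to (95, 36), tracking rows (r, s, t) with s·95 + t·36 = r. Each division r_prev = q·r_cur + r_new produces the new row as (previous row) − q·(current row):
  row A: (95, 1, 0)   [1·95 + 0·36 = 95]
  row B: (36, 0, 1)   [0·95 + 1·36 = 36]
  95 = 2·36 + 23   → row C = row A − 2·row B = (23, 1, −2)   [check: 1·95 − 2·36 = 23]
  36 = 1·23 + 13   → row D = row B − 1·row C = (13, −1, 3)   [check: −1·95 + 3·36 = 13]
  23 = 1·13 + 10   → row E = row C − 1·row D = (10, 2, −5)   [check: 2·95 − 5·36 = 10]
  13 = 1·10 + 3   → row F = row D − 1·row E = (3, −3, 8)   [check: −3·95 + 8·36 = 3]
  10 = 3·3 + 1   → row G = row E − 3·row F = (1, 11, −29)   [check: 11·95 − 29·36 = 1]
  3 = 3·1 + 0   → remainder 0, stop. gcd = 1 (last nonzero row G).
The gcd is 1, so 36 is invertible mod 95. The last nonzero row gives 11·95 − 29·36 = 1, so t = −29. So 36^(−1) ≡ −29 ≡ 66 (mod 95). Verify: 36 · 66 = 2376 ≡ 1 (mod 95). ✓

Final answer: 36^(−1) ≡ 66 (mod 95)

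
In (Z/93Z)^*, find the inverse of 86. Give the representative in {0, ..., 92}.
86^(−1) ≡ 53 (mod 93)

Apply the extended Euclidean algorithm to (93, 86), tracking rows (r, s, t) with s·93 + t·86 = r. Each division r_prev = q·r_cur + r_new produces the new row as (previous row) − q·(current row):
  row A: (93, 1, 0)   [1·93 + 0·86 = 93]
  row B: (86, 0, 1)   [0·93 + 1·86 = 86]
  93 = 1·86 + 7   → row C = row A − 1·row B = (7, 1, −1)   [check: 1·93 − 1·86 = 7]
  86 = 12·7 + 2   → row D = row B − 12·row C = (2, −12, 13)   [check: −12·93 + 13·86 = 2]
  7 = 3·2 + 1   → row E = row C − 3·row D = (1, 37, −40)   [check: 37·93 − 40·86 = 1]
  2 = 2·1 + 0   → remainder 0, stop. gcd = 1 (last nonzero row E).
The gcd is 1, so 86 is invertible mod 93. The last nonzero row gives 37·93 − 40·86 = 1, so t = −40. So 86^(−1) ≡ −40 ≡ 53 (mod 93). Verify: 86 · 53 = 4558 ≡ 1 (mod 93). ✓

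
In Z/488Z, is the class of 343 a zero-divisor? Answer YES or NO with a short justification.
NO

gcd(343, 488) = 1, so 343 is a unit in Z/488Z (it has a multiplicative inverse). A unit cannot be a zero-divisor: if 343·b ≡ 0 then multiplying both sides by 343^(−1) gives b ≡ 0. So 343 is not a zero-divisor.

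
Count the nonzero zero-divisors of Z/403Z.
Z/403Z has 42 nonzero zero-divisors

In Z/403Z each nonzero element is either a unit (gcd with 403 is 1) or a zero-divisor (gcd > 1). The number of units is φ(403): factorise 403 = 13 · 31, so φ(403) = (13 − 1) · (31 − 1) = 12 · 30 = 360. The nonzero elements number 403 − 1 = 402. Hence the nonzero zero-divisors number 402 − 360 = 42.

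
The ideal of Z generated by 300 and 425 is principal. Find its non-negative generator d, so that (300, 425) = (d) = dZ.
(300, 425) = (25); d = 25

In the PID Z, (a, b) is generated by gcd(a, b). Compute gcd(425, 300) with the extended Euclidean algorithm, tracking rows (r, s, t) with s·425 + t·300 = r:
  row A: (425, 1, 0)   [1·425 + 0·300 = 425]
  row B: (300, 0, 1)   [0·425 + 1·300 = 300]
  425 = 1·300 + 125   → row C = row A − 1·row B = (125, 1, −1)   [check: 1·425 − 1·300 = 125]
  300 = 2·125 + 50   → row D = row B − 2·row C = (50, −2, 3)   [check: −2·425 + 3·300 = 50]
  125 = 2·50 + 25   → row E = row C − 2·row D = (25, 5, −7)   [check: 5·425 − 7·300 = 25]
  50 = 2·25 + 0   → remainder 0, stop. gcd = 25 (last nonzero row E).
So gcd(300, 425) = 25, with Bézout identity 5·425 − 7·300 = 25. Containment (⊇): the Bézout identity exhibits 25 as an element of (300, 425), giving (25) ⊆ (300, 425). Containment (⊆): since 25 | 300 and 25 | 425 (300 = 25·12, 425 = 25·17), every Z-linear combination of 300 and 425 is divisible by 25, so (300, 425) ⊆ (25). Therefore (300, 425) = (25), d = 25.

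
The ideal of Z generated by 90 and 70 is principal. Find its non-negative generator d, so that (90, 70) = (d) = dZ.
(90, 70) = (10); d = 10

In the PID Z, (a, b) is generated by gcd(a, b). Compute gcd(90, 70) with the extended Euclidean algorithm, tracking rows (r, s, t) with s·90 + t·70 = r:
  row A: (90, 1, 0)   [1·90 + 0·70 = 90]
  row B: (70, 0, 1)   [0·90 + 1·70 = 70]
  90 = 1·70 + 20   → row C = row A − 1·row B = (20, 1, −1)   [check: 1·90 − 1·70 = 20]
  70 = 3·20 + 10   → row D = row B − 3·row C = (10, −3, 4)   [check: −3·90 + 4·70 = 10]
  20 = 2·10 + 0   → remainder 0, stop. gcd = 10 (last nonzero row D).
So gcd(90, 70) = 10, with Bézout identity −3·90 + 4·70 = 10. Containment (⊇): the Bézout identity exhibits 10 as an element of (90, 70), giving (10) ⊆ (90, 70). Containment (⊆): since 10 | 90 and 10 | 70 (90 = 10·9, 70 = 10·7), every Z-linear combination of 90 and 70 is divisible by 10, so (90, 70) ⊆ (10). Therefore (90, 70) = (10), d = 10.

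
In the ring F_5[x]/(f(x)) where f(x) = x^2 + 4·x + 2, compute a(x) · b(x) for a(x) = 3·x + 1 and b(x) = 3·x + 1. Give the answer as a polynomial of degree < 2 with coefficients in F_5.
a · b ≡ 3 (mod f(x))

Multiply as integer polynomials: a · b = 9·x^2 + 6·x + 1. Reducing coefficients mod 5: a · b ≡ 4·x^2 + x + 1. Now divide by f(x) = x^2 + 4·x + 2 in F_5[x], eliminating the leading term at each step:
  leading term 4·x^2: subtract (4)·f(x) = 4·x^2 + x + 3, leaving 3 (coefficients mod 5)
The degree is now < 2, so this is the remainder. Hence a · b ≡ 3 in F_5[x]/(f).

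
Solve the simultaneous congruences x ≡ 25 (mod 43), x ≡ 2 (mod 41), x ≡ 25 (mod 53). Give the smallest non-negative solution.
x ≡ 25094 (mod 93439); the representative in [0, 93439) is 25094

The moduli 43, 41, 53 are pairwise coprime, so by the CRT there is a unique solution mod 43·41·53 = 93439.
Solve by successive substitution. Start with x ≡ 25 (mod 43).
  Combine with x ≡ 2 (mod 41): write x = 25 + 43·t and require 25 + 43·t ≡ 2 (mod 41), i.e. 43·t ≡ 2 − 25 ≡ 18 (mod 41). Since 43^(−1) ≡ 21 (mod 41) (43 ≡ 2 (mod 41)), t ≡ 21·18 ≡ 9 (mod 41). So x ≡ 25 + 43·9 = 412 (mod 1763).
  Combine with x ≡ 25 (mod 53): write x = 412 + 1763·t and require 412 + 1763·t ≡ 25 (mod 53), i.e. 1763·t ≡ 25 − 412 ≡ 37 (mod 53). Since 1763^(−1) ≡ 19 (mod 53) (1763 ≡ 14 (mod 53)), t ≡ 19·37 ≡ 14 (mod 53). So x ≡ 412 + 1763·14 = 25094 (mod 93439).
Unique solution in [0, 93439): x = 25094.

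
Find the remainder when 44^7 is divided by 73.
39

Use repeated squaring. Binary(7) = 111. Walk through the bits of the exponent 7 left-to-right: at each bit after the leading one, square the running value, then multiply by 44 if the bit is 1 (always reducing mod 73):
  bit 1 = 1 (leading): start with 44.
  bit 2 = 1: square 44^2 = 1936 ≡ 38; bit is 1, so multiply 38·44 = 1672 ≡ 66 (mod 73).
  bit 3 = 1: square 66^2 = 4356 ≡ 49; bit is 1, so multiply 49·44 = 2156 ≡ 39 (mod 73).
Final value: 44^7 ≡ 39 (mod 73).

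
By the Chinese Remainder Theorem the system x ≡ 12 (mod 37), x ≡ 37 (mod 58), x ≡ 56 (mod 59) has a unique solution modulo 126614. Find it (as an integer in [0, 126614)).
The moduli 37, 58, 59 are pairwise coprime, so by the CRT there is a unique solution mod 37·58·59 = 126614.
Solve by successive substitution. Start with x ≡ 12 (mod 37).
  Combine with x ≡ 37 (mod 58): write x = 12 + 37·t and require 12 + 37·t ≡ 37 (mod 58), i.e. 37·t ≡ 37 − 12 ≡ 25 (mod 58). Since 37^(−1) ≡ 11 (mod 58), t ≡ 11·25 ≡ 43 (mod 58). So x ≡ 12 + 37·43 = 1603 (mod 2146).
  Combine with x ≡ 56 (mod 59): write x = 1603 + 2146·t and require 1603 + 2146·t ≡ 56 (mod 59), i.e. 2146·t ≡ 56 − 1603 ≡ 46 (mod 59). Since 2146^(−1) ≡ 51 (mod 59) (2146 ≡ 22 (mod 59)), t ≡ 51·46 ≡ 45 (mod 59). So x ≡ 1603 + 2146·45 = 98173 (mod 126614).
Unique solution in [0, 126614): x = 98173.

Final answer: x ≡ 98173 (mod 126614); the representative in [0, 126614) is 98173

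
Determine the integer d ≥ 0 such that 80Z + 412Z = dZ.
(80, 412) = (4); d = 4

In the PID Z, (a, b) is generated by gcd(a, b). Compute gcd(412, 80) with the extended Euclidean algorithm, tracking rows (r, s, t) with s·412 + t·80 = r:
  row A: (412, 1, 0)   [1·412 + 0·80 = 412]
  row B: (80, 0, 1)   [0·412 + 1·80 = 80]
  412 = 5·80 + 12   → row C = row A − 5·row B = (12, 1, −5)   [check: 1·412 − 5·80 = 12]
  80 = 6·12 + 8   → row D = row B − 6·row C = (8, −6, 31)   [check: −6·412 + 31·80 = 8]
  12 = 1·8 + 4   → row E = row C − 1·row D = (4, 7, −36)   [check: 7·412 − 36·80 = 4]
  8 = 2·4 + 0   → remainder 0, stop. gcd = 4 (last nonzero row E).
So gcd(80, 412) = 4, with Bézout identity 7·412 − 36·80 = 4. Containment (⊇): the Bézout identity exhibits 4 as an element of (80, 412), giving (4) ⊆ (80, 412). Containment (⊆): since 4 | 80 and 4 | 412 (80 = 4·20, 412 = 4·103), every Z-linear combination of 80 and 412 is divisible by 4, so (80, 412) ⊆ (4). Therefore (80, 412) = (4), d = 4.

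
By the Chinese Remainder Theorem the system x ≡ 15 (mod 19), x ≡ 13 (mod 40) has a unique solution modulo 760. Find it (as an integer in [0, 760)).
The moduli 19, 40 are pairwise coprime, so by the CRT there is a unique solution mod 19·40 = 760.
Solve by successive substitution. Start with x ≡ 15 (mod 19).
  Combine with x ≡ 13 (mod 40): write x = 15 + 19·t and require 15 + 19·t ≡ 13 (mod 40), i.e. 19·t ≡ 13 − 15 ≡ 38 (mod 40). Since 19^(−1) ≡ 19 (mod 40), t ≡ 19·38 ≡ 2 (mod 40). So x ≡ 15 + 19·2 = 53 (mod 760).
Unique solution in [0, 760): x = 53.

Final answer: x ≡ 53 (mod 760); the representative in [0, 760) is 53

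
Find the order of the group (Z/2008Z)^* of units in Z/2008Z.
|(Z/2008Z)^*| = 1000

(Z/2008Z)^* consists of the classes a with gcd(a, 2008) = 1, so its order is φ(2008). φ is multiplicative, with φ(p^e) = p^e − p^(e−1). Factorise 2008 = 2^3 · 251. Then
  φ(2008) = (2^3 − 2^2) · (251 − 1) = 4 · 250 = 1000.
Thus |(Z/2008Z)^*| = 1000.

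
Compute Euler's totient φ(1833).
φ(1833) = 1104

φ is multiplicative, with φ(p^e) = p^e − p^(e−1). Factorise 1833 = 3 · 13 · 47. Then
  φ(1833) = (3 − 1) · (13 − 1) · (47 − 1) = 2 · 12 · 46 = 1104.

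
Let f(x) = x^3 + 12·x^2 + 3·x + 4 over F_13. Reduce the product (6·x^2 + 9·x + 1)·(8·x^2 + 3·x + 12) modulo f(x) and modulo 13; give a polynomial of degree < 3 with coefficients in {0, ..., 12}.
a · b ≡ 10·x^2 + 12·x + 6 (mod f(x))

Multiply as integer polynomials: a · b = 48·x^4 + 90·x^3 + 107·x^2 + 111·x + 12. Reducing coefficients mod 13: a · b ≡ 9·x^4 + 12·x^3 + 3·x^2 + 7·x + 12. Now divide by f(x) = x^3 + 12·x^2 + 3·x + 4 in F_13[x], eliminating the leading term at each step:
  leading term 9·x^4: subtract (9·x)·f(x) = 9·x^4 + 4·x^3 + x^2 + 10·x, leaving 8·x^3 + 2·x^2 + 10·x + 12 (coefficients mod 13)
  leading term 8·x^3: subtract (8)·f(x) = 8·x^3 + 5·x^2 + 11·x + 6, leaving 10·x^2 + 12·x + 6 (coefficients mod 13)
The degree is now < 3, so this is the remainder. Hence a · b ≡ 10·x^2 + 12·x + 6 in F_13[x]/(f).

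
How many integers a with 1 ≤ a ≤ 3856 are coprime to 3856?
1920

The number of a ∈ {1, ..., 3856} with gcd(a, 3856) = 1 is by definition Euler's totient φ(3856). φ is multiplicative, with φ(p^e) = p^e − p^(e−1). Factorise 3856 = 2^4 · 241. Then
  φ(3856) = (2^4 − 2^3) · (241 − 1) = 8 · 240 = 1920.
So there are 1920 such integers.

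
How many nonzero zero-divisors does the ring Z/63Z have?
In Z/63Z each nonzero element is either a unit (gcd with 63 is 1) or a zero-divisor (gcd > 1). The number of units is φ(63): factorise 63 = 3^2 · 7, so φ(63) = (3^2 − 3^1) · (7 − 1) = 6 · 6 = 36. The nonzero elements number 63 − 1 = 62. Hence the nonzero zero-divisors number 62 − 36 = 26.

Final answer: Z/63Z has 26 nonzero zero-divisors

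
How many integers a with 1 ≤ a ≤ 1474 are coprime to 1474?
660

The number of a ∈ {1, ..., 1474} with gcd(a, 1474) = 1 is by definition Euler's totient φ(1474). φ is multiplicative, with φ(p^e) = p^e − p^(e−1). Factorise 1474 = 2 · 11 · 67. Then
  φ(1474) = (2 − 1) · (11 − 1) · (67 − 1) = 1 · 10 · 66 = 660.
So there are 660 such integers.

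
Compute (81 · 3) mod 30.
Reduce the factors first: 81 ≡ 21 (mod 30), so 81 · 3 ≡ 21 · 3 (mod 30). 21 · 3 = 63. Dividing by 30: 63 = 2·30 + 3. So (81 · 3) mod 30 = 3.

Final answer: 3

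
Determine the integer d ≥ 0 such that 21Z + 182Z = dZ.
In the PID Z, (a, b) is generated by gcd(a, b). Compute gcd(182, 21) with the extended Euclidean algorithm, tracking rows (r, s, t) with s·182 + t·21 = r:
  row A: (182, 1, 0)   [1·182 + 0·21 = 182]
  row B: (21, 0, 1)   [0·182 + 1·21 = 21]
  182 = 8·21 + 14   → row C = row A − 8·row B = (14, 1, −8)   [check: 1·182 − 8·21 = 14]
  21 = 1·14 + 7   → row D = row B − 1·row C = (7, −1, 9)   [check: −1·182 + 9·21 = 7]
  14 = 2·7 + 0   → remainder 0, stop. gcd = 7 (last nonzero row D).
So gcd(21, 182) = 7, with Bézout identity −1·182 + 9·21 = 7. Containment (⊇): the Bézout identity exhibits 7 as an element of (21, 182), giving (7) ⊆ (21, 182). Containment (⊆): since 7 | 21 and 7 | 182 (21 = 7·3, 182 = 7·26), every Z-linear combination of 21 and 182 is divisible by 7, so (21, 182) ⊆ (7). Therefore (21, 182) = (7), d = 7.

Final answer: (21, 182) = (7); d = 7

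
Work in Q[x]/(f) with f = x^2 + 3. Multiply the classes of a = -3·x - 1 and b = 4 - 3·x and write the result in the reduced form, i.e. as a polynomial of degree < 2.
a · b ≡ -9·x - 31 (mod f(x))

First multiply in Q[x] without reducing: a · b = 9·x^2 - 9·x - 4. Now divide by f(x) = x^2 + 3, eliminating the leading term at each step:
  leading term 9·x^2: subtract (9)·f(x) = 9·x^2 + 27, leaving -9·x - 31
The degree is now < 2, so this is the remainder. Hence a · b ≡ -9·x - 31 in Q[x]/(f).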